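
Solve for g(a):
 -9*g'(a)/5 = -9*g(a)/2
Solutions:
 g(a) = C1*exp(5*a/2)


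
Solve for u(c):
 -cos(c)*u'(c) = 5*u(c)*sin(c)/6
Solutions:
 u(c) = C1*cos(c)^(5/6)


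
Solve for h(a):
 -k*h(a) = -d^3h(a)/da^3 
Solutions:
 h(a) = C1*exp(a*k^(1/3)) + C2*exp(a*k^(1/3)*(-1 + sqrt(3)*I)/2) + C3*exp(-a*k^(1/3)*(1 + sqrt(3)*I)/2)


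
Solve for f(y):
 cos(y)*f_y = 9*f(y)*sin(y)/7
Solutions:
 f(y) = C1/cos(y)^(9/7)


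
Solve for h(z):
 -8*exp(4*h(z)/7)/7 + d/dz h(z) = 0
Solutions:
 h(z) = 7*log(-(-1/(C1 + 32*z))^(1/4)) + 7*log(7)/2
 h(z) = 7*log(-1/(C1 + 32*z))/4 + 7*log(7)/2
 h(z) = 7*log(-I*(-1/(C1 + 32*z))^(1/4)) + 7*log(7)/2
 h(z) = 7*log(I*(-1/(C1 + 32*z))^(1/4)) + 7*log(7)/2


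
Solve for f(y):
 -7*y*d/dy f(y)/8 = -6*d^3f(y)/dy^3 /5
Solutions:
 f(y) = C1 + Integral(C2*airyai(35^(1/3)*6^(2/3)*y/12) + C3*airybi(35^(1/3)*6^(2/3)*y/12), y)


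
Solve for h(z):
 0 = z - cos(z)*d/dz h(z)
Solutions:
 h(z) = C1 + Integral(z/cos(z), z)


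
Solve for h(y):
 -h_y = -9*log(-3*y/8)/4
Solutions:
 h(y) = C1 + 9*y*log(-y)/4 + 9*y*(-3*log(2) - 1 + log(3))/4


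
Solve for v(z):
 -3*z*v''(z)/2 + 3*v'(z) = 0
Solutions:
 v(z) = C1 + C2*z^3


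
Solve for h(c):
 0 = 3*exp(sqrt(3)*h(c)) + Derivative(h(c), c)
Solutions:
 h(c) = sqrt(3)*(2*log(1/(C1 + 3*c)) - log(3))/6


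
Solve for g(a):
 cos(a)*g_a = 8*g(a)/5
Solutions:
 g(a) = C1*(sin(a) + 1)^(4/5)/(sin(a) - 1)^(4/5)


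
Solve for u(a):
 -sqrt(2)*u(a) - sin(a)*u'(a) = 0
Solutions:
 u(a) = C1*(cos(a) + 1)^(sqrt(2)/2)/(cos(a) - 1)^(sqrt(2)/2)


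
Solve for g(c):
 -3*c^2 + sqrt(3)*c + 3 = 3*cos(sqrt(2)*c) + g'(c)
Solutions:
 g(c) = C1 - c^3 + sqrt(3)*c^2/2 + 3*c - 3*sqrt(2)*sin(sqrt(2)*c)/2


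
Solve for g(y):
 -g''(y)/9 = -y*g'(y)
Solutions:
 g(y) = C1 + C2*erfi(3*sqrt(2)*y/2)


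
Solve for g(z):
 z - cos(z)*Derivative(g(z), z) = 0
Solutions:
 g(z) = C1 + Integral(z/cos(z), z)


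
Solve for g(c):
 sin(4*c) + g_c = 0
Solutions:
 g(c) = C1 + cos(4*c)/4


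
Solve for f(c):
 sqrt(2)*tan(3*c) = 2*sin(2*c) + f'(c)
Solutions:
 f(c) = C1 - sqrt(2)*log(cos(3*c))/3 + cos(2*c)


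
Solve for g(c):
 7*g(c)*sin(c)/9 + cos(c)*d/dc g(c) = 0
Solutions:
 g(c) = C1*cos(c)^(7/9)


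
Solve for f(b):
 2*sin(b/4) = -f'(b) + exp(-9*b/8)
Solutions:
 f(b) = C1 + 8*cos(b/4) - 8*exp(-9*b/8)/9


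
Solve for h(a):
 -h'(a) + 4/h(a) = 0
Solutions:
 h(a) = -sqrt(C1 + 8*a)
 h(a) = sqrt(C1 + 8*a)


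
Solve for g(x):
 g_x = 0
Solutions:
 g(x) = C1


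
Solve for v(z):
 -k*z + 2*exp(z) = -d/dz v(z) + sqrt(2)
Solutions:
 v(z) = C1 + k*z^2/2 + sqrt(2)*z - 2*exp(z)


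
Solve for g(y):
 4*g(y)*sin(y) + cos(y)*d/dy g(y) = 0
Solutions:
 g(y) = C1*cos(y)^4


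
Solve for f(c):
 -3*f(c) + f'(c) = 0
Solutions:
 f(c) = C1*exp(3*c)


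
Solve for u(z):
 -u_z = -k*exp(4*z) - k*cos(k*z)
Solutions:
 u(z) = C1 + k*exp(4*z)/4 + sin(k*z)


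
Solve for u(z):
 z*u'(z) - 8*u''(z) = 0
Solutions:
 u(z) = C1 + C2*erfi(z/4)


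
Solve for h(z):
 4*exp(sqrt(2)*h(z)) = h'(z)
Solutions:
 h(z) = sqrt(2)*(2*log(-1/(C1 + 4*z)) - log(2))/4


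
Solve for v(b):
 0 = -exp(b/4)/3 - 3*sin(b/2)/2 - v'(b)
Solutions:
 v(b) = C1 - 4*exp(b/4)/3 + 3*cos(b/2)


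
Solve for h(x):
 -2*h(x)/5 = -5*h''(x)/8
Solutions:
 h(x) = C1*exp(-4*x/5) + C2*exp(4*x/5)


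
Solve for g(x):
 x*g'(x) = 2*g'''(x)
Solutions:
 g(x) = C1 + Integral(C2*airyai(2^(2/3)*x/2) + C3*airybi(2^(2/3)*x/2), x)


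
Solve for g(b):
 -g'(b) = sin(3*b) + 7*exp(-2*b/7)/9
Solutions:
 g(b) = C1 + cos(3*b)/3 + 49*exp(-2*b/7)/18


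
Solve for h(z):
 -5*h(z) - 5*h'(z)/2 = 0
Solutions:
 h(z) = C1*exp(-2*z)


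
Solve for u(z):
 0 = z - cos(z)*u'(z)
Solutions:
 u(z) = C1 + Integral(z/cos(z), z)


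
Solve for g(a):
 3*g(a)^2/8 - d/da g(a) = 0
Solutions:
 g(a) = -8/(C1 + 3*a)


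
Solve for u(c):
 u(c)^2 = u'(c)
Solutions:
 u(c) = -1/(C1 + c)


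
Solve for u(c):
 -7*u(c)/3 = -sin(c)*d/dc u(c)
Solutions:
 u(c) = C1*(cos(c) - 1)^(7/6)/(cos(c) + 1)^(7/6)


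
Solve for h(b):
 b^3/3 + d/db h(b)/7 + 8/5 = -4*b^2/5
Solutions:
 h(b) = C1 - 7*b^4/12 - 28*b^3/15 - 56*b/5


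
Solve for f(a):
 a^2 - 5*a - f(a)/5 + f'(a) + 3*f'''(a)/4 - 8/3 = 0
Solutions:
 f(a) = C1*exp(10^(1/3)*a*(-5^(1/3)*(9 + sqrt(481))^(1/3) + 10*2^(1/3)/(9 + sqrt(481))^(1/3))/30)*sin(10^(1/3)*sqrt(3)*a*(10*2^(1/3)/(9 + sqrt(481))^(1/3) + 5^(1/3)*(9 + sqrt(481))^(1/3))/30) + C2*exp(10^(1/3)*a*(-5^(1/3)*(9 + sqrt(481))^(1/3) + 10*2^(1/3)/(9 + sqrt(481))^(1/3))/30)*cos(10^(1/3)*sqrt(3)*a*(10*2^(1/3)/(9 + sqrt(481))^(1/3) + 5^(1/3)*(9 + sqrt(481))^(1/3))/30) + C3*exp(-10^(1/3)*a*(-5^(1/3)*(9 + sqrt(481))^(1/3) + 10*2^(1/3)/(9 + sqrt(481))^(1/3))/15) + 5*a^2 + 25*a + 335/3


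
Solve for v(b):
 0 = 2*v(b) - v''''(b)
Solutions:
 v(b) = C1*exp(-2^(1/4)*b) + C2*exp(2^(1/4)*b) + C3*sin(2^(1/4)*b) + C4*cos(2^(1/4)*b)


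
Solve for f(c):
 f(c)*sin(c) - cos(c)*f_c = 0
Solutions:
 f(c) = C1/cos(c)


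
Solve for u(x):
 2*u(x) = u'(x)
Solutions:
 u(x) = C1*exp(2*x)


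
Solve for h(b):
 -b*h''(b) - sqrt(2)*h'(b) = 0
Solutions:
 h(b) = C1 + C2*b^(1 - sqrt(2))


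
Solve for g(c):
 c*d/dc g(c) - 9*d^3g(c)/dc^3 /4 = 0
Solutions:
 g(c) = C1 + Integral(C2*airyai(2^(2/3)*3^(1/3)*c/3) + C3*airybi(2^(2/3)*3^(1/3)*c/3), c)


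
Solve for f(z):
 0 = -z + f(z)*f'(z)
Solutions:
 f(z) = -sqrt(C1 + z^2)
 f(z) = sqrt(C1 + z^2)


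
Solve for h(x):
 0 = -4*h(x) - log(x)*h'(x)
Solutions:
 h(x) = C1*exp(-4*li(x))


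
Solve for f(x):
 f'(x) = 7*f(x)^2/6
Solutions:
 f(x) = -6/(C1 + 7*x)


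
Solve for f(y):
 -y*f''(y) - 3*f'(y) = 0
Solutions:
 f(y) = C1 + C2/y^2


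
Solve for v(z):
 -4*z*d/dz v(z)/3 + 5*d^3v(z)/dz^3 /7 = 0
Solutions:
 v(z) = C1 + Integral(C2*airyai(15^(2/3)*28^(1/3)*z/15) + C3*airybi(15^(2/3)*28^(1/3)*z/15), z)


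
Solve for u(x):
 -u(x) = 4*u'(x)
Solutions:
 u(x) = C1*exp(-x/4)


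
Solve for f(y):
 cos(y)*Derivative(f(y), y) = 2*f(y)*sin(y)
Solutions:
 f(y) = C1/cos(y)^2


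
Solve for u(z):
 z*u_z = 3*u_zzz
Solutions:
 u(z) = C1 + Integral(C2*airyai(3^(2/3)*z/3) + C3*airybi(3^(2/3)*z/3), z)


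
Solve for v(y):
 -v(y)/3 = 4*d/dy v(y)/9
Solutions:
 v(y) = C1*exp(-3*y/4)


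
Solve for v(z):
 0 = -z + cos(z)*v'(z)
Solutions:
 v(z) = C1 + Integral(z/cos(z), z)


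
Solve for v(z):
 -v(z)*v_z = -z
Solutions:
 v(z) = -sqrt(C1 + z^2)
 v(z) = sqrt(C1 + z^2)


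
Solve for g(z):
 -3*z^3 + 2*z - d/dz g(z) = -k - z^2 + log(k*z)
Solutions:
 g(z) = C1 - 3*z^4/4 + z^3/3 + z^2 + z*(k + 1) - z*log(k*z)


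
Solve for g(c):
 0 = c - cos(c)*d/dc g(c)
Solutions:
 g(c) = C1 + Integral(c/cos(c), c)


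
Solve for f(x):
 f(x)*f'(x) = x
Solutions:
 f(x) = -sqrt(C1 + x^2)
 f(x) = sqrt(C1 + x^2)


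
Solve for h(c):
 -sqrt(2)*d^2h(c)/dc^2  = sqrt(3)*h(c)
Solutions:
 h(c) = C1*sin(2^(3/4)*3^(1/4)*c/2) + C2*cos(2^(3/4)*3^(1/4)*c/2)


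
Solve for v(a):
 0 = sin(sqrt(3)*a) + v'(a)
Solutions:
 v(a) = C1 + sqrt(3)*cos(sqrt(3)*a)/3


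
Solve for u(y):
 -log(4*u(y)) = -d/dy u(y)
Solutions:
 -Integral(1/(log(_y) + 2*log(2)), (_y, u(y))) = C1 - y


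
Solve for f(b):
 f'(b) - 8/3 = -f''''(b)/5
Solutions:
 f(b) = C1 + C4*exp(-5^(1/3)*b) + 8*b/3 + (C2*sin(sqrt(3)*5^(1/3)*b/2) + C3*cos(sqrt(3)*5^(1/3)*b/2))*exp(5^(1/3)*b/2)


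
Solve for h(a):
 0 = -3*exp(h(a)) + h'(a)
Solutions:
 h(a) = log(-1/(C1 + 3*a))


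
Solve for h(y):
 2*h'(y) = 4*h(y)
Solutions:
 h(y) = C1*exp(2*y)


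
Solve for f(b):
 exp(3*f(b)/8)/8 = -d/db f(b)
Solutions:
 f(b) = 8*log((-2*3^(2/3)/3 - 2*3^(1/6)*I)*(1/(C1 + b))^(1/3))
 f(b) = 8*log((-2*3^(2/3)/3 + 2*3^(1/6)*I)*(1/(C1 + b))^(1/3))
 f(b) = 8*log(1/(C1 + 3*b))/3 + 16*log(2)


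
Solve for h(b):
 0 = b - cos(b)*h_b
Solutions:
 h(b) = C1 + Integral(b/cos(b), b)


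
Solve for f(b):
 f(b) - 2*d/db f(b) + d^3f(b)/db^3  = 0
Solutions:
 f(b) = C1*exp(b) + C2*exp(b*(-1 + sqrt(5))/2) + C3*exp(-b*(1 + sqrt(5))/2)


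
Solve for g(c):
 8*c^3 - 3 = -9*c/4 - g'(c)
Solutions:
 g(c) = C1 - 2*c^4 - 9*c^2/8 + 3*c


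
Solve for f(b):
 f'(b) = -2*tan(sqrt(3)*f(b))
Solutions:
 f(b) = sqrt(3)*(pi - asin(C1*exp(-2*sqrt(3)*b)))/3
 f(b) = sqrt(3)*asin(C1*exp(-2*sqrt(3)*b))/3


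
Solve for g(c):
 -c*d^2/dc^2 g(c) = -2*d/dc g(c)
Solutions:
 g(c) = C1 + C2*c^3


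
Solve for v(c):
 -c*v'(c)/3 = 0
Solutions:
 v(c) = C1


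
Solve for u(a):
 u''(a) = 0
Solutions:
 u(a) = C1 + C2*a


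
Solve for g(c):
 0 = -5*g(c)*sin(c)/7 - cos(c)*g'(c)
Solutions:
 g(c) = C1*cos(c)^(5/7)


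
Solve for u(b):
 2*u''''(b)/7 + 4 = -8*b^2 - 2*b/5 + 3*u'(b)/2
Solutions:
 u(b) = C1 + C4*exp(42^(1/3)*b/2) + 16*b^3/9 + 2*b^2/15 + 8*b/3 + (C2*sin(14^(1/3)*3^(5/6)*b/4) + C3*cos(14^(1/3)*3^(5/6)*b/4))*exp(-42^(1/3)*b/4)


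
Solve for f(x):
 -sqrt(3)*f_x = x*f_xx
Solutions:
 f(x) = C1 + C2*x^(1 - sqrt(3))


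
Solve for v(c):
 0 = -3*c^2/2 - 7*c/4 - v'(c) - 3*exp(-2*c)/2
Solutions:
 v(c) = C1 - c^3/2 - 7*c^2/8 + 3*exp(-2*c)/4


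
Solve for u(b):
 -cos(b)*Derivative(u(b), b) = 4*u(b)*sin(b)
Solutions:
 u(b) = C1*cos(b)^4


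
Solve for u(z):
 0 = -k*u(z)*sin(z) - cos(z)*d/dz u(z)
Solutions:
 u(z) = C1*exp(k*log(cos(z)))


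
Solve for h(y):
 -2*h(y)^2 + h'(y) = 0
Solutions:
 h(y) = -1/(C1 + 2*y)


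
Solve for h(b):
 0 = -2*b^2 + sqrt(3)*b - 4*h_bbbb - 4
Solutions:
 h(b) = C1 + C2*b + C3*b^2 + C4*b^3 - b^6/720 + sqrt(3)*b^5/480 - b^4/24


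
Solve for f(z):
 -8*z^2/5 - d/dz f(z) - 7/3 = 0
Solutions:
 f(z) = C1 - 8*z^3/15 - 7*z/3


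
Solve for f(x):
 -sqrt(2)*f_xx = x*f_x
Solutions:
 f(x) = C1 + C2*erf(2^(1/4)*x/2)


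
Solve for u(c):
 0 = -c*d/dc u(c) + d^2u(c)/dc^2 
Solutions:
 u(c) = C1 + C2*erfi(sqrt(2)*c/2)


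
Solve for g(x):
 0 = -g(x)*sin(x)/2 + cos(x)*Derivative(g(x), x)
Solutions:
 g(x) = C1/sqrt(cos(x))


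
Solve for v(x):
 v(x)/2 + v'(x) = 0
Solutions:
 v(x) = C1*exp(-x/2)


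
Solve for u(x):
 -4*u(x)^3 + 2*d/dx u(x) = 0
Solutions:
 u(x) = -sqrt(2)*sqrt(-1/(C1 + 2*x))/2
 u(x) = sqrt(2)*sqrt(-1/(C1 + 2*x))/2


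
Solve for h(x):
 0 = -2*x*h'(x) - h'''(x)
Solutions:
 h(x) = C1 + Integral(C2*airyai(-2^(1/3)*x) + C3*airybi(-2^(1/3)*x), x)


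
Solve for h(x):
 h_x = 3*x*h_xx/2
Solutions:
 h(x) = C1 + C2*x^(5/3)


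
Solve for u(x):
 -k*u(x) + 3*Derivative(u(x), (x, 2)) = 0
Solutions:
 u(x) = C1*exp(-sqrt(3)*sqrt(k)*x/3) + C2*exp(sqrt(3)*sqrt(k)*x/3)


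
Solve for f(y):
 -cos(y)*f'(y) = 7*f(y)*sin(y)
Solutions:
 f(y) = C1*cos(y)^7


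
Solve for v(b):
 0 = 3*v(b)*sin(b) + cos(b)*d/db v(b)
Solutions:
 v(b) = C1*cos(b)^3


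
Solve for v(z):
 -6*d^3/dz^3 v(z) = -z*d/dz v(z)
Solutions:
 v(z) = C1 + Integral(C2*airyai(6^(2/3)*z/6) + C3*airybi(6^(2/3)*z/6), z)


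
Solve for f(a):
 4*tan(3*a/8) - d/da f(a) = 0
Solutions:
 f(a) = C1 - 32*log(cos(3*a/8))/3


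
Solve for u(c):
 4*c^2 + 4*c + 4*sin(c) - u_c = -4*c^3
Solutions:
 u(c) = C1 + c^4 + 4*c^3/3 + 2*c^2 - 4*cos(c)


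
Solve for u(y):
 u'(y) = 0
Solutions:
 u(y) = C1


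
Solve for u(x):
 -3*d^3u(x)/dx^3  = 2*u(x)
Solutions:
 u(x) = C3*exp(-2^(1/3)*3^(2/3)*x/3) + (C1*sin(2^(1/3)*3^(1/6)*x/2) + C2*cos(2^(1/3)*3^(1/6)*x/2))*exp(2^(1/3)*3^(2/3)*x/6)


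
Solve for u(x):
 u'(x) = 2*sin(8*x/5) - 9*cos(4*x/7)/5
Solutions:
 u(x) = C1 - 63*sin(4*x/7)/20 - 5*cos(8*x/5)/4


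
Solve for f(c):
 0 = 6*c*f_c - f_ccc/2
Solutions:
 f(c) = C1 + Integral(C2*airyai(12^(1/3)*c) + C3*airybi(12^(1/3)*c), c)


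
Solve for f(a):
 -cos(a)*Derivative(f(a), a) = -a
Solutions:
 f(a) = C1 + Integral(a/cos(a), a)


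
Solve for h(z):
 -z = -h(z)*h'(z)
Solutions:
 h(z) = -sqrt(C1 + z^2)
 h(z) = sqrt(C1 + z^2)


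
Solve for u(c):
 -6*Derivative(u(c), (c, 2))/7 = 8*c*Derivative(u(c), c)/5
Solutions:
 u(c) = C1 + C2*erf(sqrt(210)*c/15)


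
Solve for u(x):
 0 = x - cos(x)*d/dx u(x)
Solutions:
 u(x) = C1 + Integral(x/cos(x), x)


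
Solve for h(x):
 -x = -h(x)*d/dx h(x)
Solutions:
 h(x) = -sqrt(C1 + x^2)
 h(x) = sqrt(C1 + x^2)


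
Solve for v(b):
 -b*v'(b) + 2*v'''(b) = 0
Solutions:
 v(b) = C1 + Integral(C2*airyai(2^(2/3)*b/2) + C3*airybi(2^(2/3)*b/2), b)


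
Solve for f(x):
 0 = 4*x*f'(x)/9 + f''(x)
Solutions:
 f(x) = C1 + C2*erf(sqrt(2)*x/3)


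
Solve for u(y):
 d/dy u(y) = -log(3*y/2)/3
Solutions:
 u(y) = C1 - y*log(y)/3 - y*log(3)/3 + y*log(2)/3 + y/3


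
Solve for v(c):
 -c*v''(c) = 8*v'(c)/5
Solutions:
 v(c) = C1 + C2/c^(3/5)


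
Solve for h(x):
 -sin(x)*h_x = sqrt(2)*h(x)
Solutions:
 h(x) = C1*(cos(x) + 1)^(sqrt(2)/2)/(cos(x) - 1)^(sqrt(2)/2)


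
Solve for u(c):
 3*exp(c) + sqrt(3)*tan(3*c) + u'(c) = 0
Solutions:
 u(c) = C1 - 3*exp(c) + sqrt(3)*log(cos(3*c))/3


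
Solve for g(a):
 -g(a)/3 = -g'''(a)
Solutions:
 g(a) = C3*exp(3^(2/3)*a/3) + (C1*sin(3^(1/6)*a/2) + C2*cos(3^(1/6)*a/2))*exp(-3^(2/3)*a/6)


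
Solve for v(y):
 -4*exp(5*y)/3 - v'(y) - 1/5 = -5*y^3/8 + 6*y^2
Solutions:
 v(y) = C1 + 5*y^4/32 - 2*y^3 - y/5 - 4*exp(5*y)/15


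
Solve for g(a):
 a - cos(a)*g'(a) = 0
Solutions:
 g(a) = C1 + Integral(a/cos(a), a)


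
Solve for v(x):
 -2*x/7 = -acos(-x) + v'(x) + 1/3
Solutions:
 v(x) = C1 - x^2/7 + x*acos(-x) - x/3 + sqrt(1 - x^2)


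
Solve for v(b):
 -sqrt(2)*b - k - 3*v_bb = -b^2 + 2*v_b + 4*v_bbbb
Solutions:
 v(b) = C1 + C4*exp(-b/2) + b^3/6 - 3*b^2/4 - sqrt(2)*b^2/4 - b*k/2 + 3*sqrt(2)*b/4 + 9*b/4 + (C2*sin(sqrt(15)*b/4) + C3*cos(sqrt(15)*b/4))*exp(b/4)


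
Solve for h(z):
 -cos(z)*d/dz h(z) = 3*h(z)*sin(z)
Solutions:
 h(z) = C1*cos(z)^3


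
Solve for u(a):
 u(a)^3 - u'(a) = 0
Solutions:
 u(a) = -sqrt(2)*sqrt(-1/(C1 + a))/2
 u(a) = sqrt(2)*sqrt(-1/(C1 + a))/2


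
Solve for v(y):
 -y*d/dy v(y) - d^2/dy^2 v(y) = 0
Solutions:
 v(y) = C1 + C2*erf(sqrt(2)*y/2)


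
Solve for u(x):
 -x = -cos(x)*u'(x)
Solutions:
 u(x) = C1 + Integral(x/cos(x), x)


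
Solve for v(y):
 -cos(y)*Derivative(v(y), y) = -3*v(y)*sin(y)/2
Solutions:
 v(y) = C1/cos(y)^(3/2)


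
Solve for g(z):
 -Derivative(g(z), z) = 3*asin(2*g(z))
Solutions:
 Integral(1/asin(2*_y), (_y, g(z))) = C1 - 3*z


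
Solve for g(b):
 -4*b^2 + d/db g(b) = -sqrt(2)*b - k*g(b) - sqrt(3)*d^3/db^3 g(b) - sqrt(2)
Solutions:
 g(b) = C1*exp(b*(-2^(2/3)*3^(1/6)*(9*k + sqrt(81*k^2 + 4*sqrt(3)))^(1/3) + 2*6^(1/3)/(9*k + sqrt(81*k^2 + 4*sqrt(3)))^(1/3))/6) + C2*exp(b*(2^(2/3)*3^(1/6)*(9*k + sqrt(81*k^2 + 4*sqrt(3)))^(1/3) - 6^(2/3)*I*(9*k + sqrt(81*k^2 + 4*sqrt(3)))^(1/3) + 16*sqrt(3)/((9*k + sqrt(81*k^2 + 4*sqrt(3)))^(1/3)*(-2^(2/3)*3^(1/6) + 6^(2/3)*I)))/12) + C3*exp(b*(2^(2/3)*3^(1/6)*(9*k + sqrt(81*k^2 + 4*sqrt(3)))^(1/3) + 6^(2/3)*I*(9*k + sqrt(81*k^2 + 4*sqrt(3)))^(1/3) - 16*sqrt(3)/((9*k + sqrt(81*k^2 + 4*sqrt(3)))^(1/3)*(2^(2/3)*3^(1/6) + 6^(2/3)*I)))/12) + 4*b^2/k - sqrt(2)*b/k - 8*b/k^2 - sqrt(2)/k + sqrt(2)/k^2 + 8/k^3


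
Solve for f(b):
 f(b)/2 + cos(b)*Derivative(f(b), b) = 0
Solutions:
 f(b) = C1*(sin(b) - 1)^(1/4)/(sin(b) + 1)^(1/4)


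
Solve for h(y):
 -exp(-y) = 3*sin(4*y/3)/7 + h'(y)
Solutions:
 h(y) = C1 + 9*cos(4*y/3)/28 + exp(-y)


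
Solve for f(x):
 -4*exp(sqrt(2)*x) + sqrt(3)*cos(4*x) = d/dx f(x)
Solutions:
 f(x) = C1 - 2*sqrt(2)*exp(sqrt(2)*x) + sqrt(3)*sin(4*x)/4


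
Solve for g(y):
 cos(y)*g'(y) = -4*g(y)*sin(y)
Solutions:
 g(y) = C1*cos(y)^4


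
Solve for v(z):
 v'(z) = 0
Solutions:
 v(z) = C1


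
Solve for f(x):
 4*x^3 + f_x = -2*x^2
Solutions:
 f(x) = C1 - x^4 - 2*x^3/3


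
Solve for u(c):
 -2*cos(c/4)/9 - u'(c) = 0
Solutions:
 u(c) = C1 - 8*sin(c/4)/9


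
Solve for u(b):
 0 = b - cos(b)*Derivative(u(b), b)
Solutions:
 u(b) = C1 + Integral(b/cos(b), b)


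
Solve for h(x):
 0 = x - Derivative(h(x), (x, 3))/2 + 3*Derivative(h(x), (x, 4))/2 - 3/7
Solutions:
 h(x) = C1 + C2*x + C3*x^2 + C4*exp(x/3) + x^4/12 + 6*x^3/7


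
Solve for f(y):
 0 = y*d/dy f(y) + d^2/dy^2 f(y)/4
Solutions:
 f(y) = C1 + C2*erf(sqrt(2)*y)


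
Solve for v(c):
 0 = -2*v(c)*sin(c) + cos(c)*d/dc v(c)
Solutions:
 v(c) = C1/cos(c)^2


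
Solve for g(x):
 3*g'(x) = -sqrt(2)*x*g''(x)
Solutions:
 g(x) = C1 + C2*x^(1 - 3*sqrt(2)/2)


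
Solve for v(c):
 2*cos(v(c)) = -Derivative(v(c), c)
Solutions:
 v(c) = pi - asin((C1 + exp(4*c))/(C1 - exp(4*c)))
 v(c) = asin((C1 + exp(4*c))/(C1 - exp(4*c)))


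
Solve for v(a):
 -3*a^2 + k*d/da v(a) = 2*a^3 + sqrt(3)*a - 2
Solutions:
 v(a) = C1 + a^4/(2*k) + a^3/k + sqrt(3)*a^2/(2*k) - 2*a/k


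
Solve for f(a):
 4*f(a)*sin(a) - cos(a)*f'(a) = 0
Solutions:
 f(a) = C1/cos(a)^4


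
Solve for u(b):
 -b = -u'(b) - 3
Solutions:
 u(b) = C1 + b^2/2 - 3*b


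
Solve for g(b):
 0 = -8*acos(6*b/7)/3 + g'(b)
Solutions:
 g(b) = C1 + 8*b*acos(6*b/7)/3 - 4*sqrt(49 - 36*b^2)/9


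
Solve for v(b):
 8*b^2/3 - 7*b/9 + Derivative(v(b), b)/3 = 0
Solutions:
 v(b) = C1 - 8*b^3/3 + 7*b^2/6


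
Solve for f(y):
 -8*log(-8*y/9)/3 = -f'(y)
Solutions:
 f(y) = C1 + 8*y*log(-y)/3 + y*(-16*log(3)/3 - 8/3 + 8*log(2))


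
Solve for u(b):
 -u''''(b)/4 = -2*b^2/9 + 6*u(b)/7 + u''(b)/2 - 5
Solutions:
 u(b) = 7*b^2/27 + (C1*sin(14^(3/4)*3^(1/4)*b*cos(atan(sqrt(119)/7)/2)/7) + C2*cos(14^(3/4)*3^(1/4)*b*cos(atan(sqrt(119)/7)/2)/7))*exp(-14^(3/4)*3^(1/4)*b*sin(atan(sqrt(119)/7)/2)/7) + (C3*sin(14^(3/4)*3^(1/4)*b*cos(atan(sqrt(119)/7)/2)/7) + C4*cos(14^(3/4)*3^(1/4)*b*cos(atan(sqrt(119)/7)/2)/7))*exp(14^(3/4)*3^(1/4)*b*sin(atan(sqrt(119)/7)/2)/7) + 448/81


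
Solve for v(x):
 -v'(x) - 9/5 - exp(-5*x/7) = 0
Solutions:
 v(x) = C1 - 9*x/5 + 7*exp(-5*x/7)/5


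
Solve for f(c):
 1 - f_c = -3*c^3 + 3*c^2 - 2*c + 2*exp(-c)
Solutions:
 f(c) = C1 + 3*c^4/4 - c^3 + c^2 + c + 2*exp(-c)


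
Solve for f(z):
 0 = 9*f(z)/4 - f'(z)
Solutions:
 f(z) = C1*exp(9*z/4)


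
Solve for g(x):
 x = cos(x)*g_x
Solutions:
 g(x) = C1 + Integral(x/cos(x), x)


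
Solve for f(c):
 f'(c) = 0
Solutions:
 f(c) = C1


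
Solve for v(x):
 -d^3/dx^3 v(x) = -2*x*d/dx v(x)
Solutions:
 v(x) = C1 + Integral(C2*airyai(2^(1/3)*x) + C3*airybi(2^(1/3)*x), x)


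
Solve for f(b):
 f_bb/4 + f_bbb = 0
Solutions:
 f(b) = C1 + C2*b + C3*exp(-b/4)


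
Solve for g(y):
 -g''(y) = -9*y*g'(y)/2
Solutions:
 g(y) = C1 + C2*erfi(3*y/2)


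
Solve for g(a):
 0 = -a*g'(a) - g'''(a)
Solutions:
 g(a) = C1 + Integral(C2*airyai(-a) + C3*airybi(-a), a)


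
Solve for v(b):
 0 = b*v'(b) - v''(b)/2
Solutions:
 v(b) = C1 + C2*erfi(b)


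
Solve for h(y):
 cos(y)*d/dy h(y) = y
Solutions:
 h(y) = C1 + Integral(y/cos(y), y)


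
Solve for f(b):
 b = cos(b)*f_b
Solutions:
 f(b) = C1 + Integral(b/cos(b), b)


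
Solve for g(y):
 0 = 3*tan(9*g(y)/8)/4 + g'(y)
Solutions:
 g(y) = -8*asin(C1*exp(-27*y/32))/9 + 8*pi/9
 g(y) = 8*asin(C1*exp(-27*y/32))/9


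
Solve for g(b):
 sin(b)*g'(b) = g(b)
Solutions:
 g(b) = C1*sqrt(cos(b) - 1)/sqrt(cos(b) + 1)


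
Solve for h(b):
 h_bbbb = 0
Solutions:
 h(b) = C1 + C2*b + C3*b^2 + C4*b^3


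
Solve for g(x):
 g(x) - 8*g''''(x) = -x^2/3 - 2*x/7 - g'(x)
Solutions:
 g(x) = C1*exp(x*(-2^(2/3)*(47 + 3*sqrt(249))^(1/3) + 4*2^(1/3)/(47 + 3*sqrt(249))^(1/3) + 4)/24)*sin(2^(1/3)*sqrt(3)*x*(4/(47 + 3*sqrt(249))^(1/3) + 2^(1/3)*(47 + 3*sqrt(249))^(1/3))/24) + C2*exp(x*(-2^(2/3)*(47 + 3*sqrt(249))^(1/3) + 4*2^(1/3)/(47 + 3*sqrt(249))^(1/3) + 4)/24)*cos(2^(1/3)*sqrt(3)*x*(4/(47 + 3*sqrt(249))^(1/3) + 2^(1/3)*(47 + 3*sqrt(249))^(1/3))/24) + C3*exp(-x/2) + C4*exp(x*(-4*2^(1/3)/(47 + 3*sqrt(249))^(1/3) + 2 + 2^(2/3)*(47 + 3*sqrt(249))^(1/3))/12) - x^2/3 + 8*x/21 - 8/21


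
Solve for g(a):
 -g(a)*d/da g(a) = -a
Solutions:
 g(a) = -sqrt(C1 + a^2)
 g(a) = sqrt(C1 + a^2)


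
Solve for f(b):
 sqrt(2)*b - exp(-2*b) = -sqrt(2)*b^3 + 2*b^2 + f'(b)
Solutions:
 f(b) = C1 + sqrt(2)*b^4/4 - 2*b^3/3 + sqrt(2)*b^2/2 + exp(-2*b)/2


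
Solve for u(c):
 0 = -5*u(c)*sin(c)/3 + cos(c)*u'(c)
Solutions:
 u(c) = C1/cos(c)^(5/3)


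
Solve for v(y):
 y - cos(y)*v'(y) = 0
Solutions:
 v(y) = C1 + Integral(y/cos(y), y)


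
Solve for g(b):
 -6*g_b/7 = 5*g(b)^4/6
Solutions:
 g(b) = 12^(1/3)*(1/(C1 + 35*b))^(1/3)
 g(b) = (-12^(1/3) - 2^(2/3)*3^(5/6)*I)*(1/(C1 + 35*b))^(1/3)/2
 g(b) = (-12^(1/3) + 2^(2/3)*3^(5/6)*I)*(1/(C1 + 35*b))^(1/3)/2


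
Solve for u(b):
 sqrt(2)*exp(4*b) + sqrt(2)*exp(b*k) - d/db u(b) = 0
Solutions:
 u(b) = C1 + sqrt(2)*exp(4*b)/4 + sqrt(2)*exp(b*k)/k


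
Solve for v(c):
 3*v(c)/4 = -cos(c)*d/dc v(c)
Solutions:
 v(c) = C1*(sin(c) - 1)^(3/8)/(sin(c) + 1)^(3/8)


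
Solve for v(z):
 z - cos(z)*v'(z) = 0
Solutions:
 v(z) = C1 + Integral(z/cos(z), z)


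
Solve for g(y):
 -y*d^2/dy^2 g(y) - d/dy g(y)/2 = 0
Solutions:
 g(y) = C1 + C2*sqrt(y)


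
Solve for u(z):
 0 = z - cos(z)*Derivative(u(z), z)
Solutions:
 u(z) = C1 + Integral(z/cos(z), z)


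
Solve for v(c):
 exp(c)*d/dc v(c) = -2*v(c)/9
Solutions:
 v(c) = C1*exp(2*exp(-c)/9)


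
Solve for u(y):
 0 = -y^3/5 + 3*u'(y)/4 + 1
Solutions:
 u(y) = C1 + y^4/15 - 4*y/3


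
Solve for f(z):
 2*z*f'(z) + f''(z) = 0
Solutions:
 f(z) = C1 + C2*erf(z)


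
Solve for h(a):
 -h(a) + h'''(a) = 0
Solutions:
 h(a) = C3*exp(a) + (C1*sin(sqrt(3)*a/2) + C2*cos(sqrt(3)*a/2))*exp(-a/2)


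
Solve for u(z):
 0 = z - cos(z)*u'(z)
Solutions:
 u(z) = C1 + Integral(z/cos(z), z)


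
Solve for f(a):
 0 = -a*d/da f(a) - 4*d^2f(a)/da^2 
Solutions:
 f(a) = C1 + C2*erf(sqrt(2)*a/4)


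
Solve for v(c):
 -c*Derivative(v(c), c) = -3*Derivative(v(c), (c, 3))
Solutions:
 v(c) = C1 + Integral(C2*airyai(3^(2/3)*c/3) + C3*airybi(3^(2/3)*c/3), c)


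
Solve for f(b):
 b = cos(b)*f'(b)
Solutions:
 f(b) = C1 + Integral(b/cos(b), b)


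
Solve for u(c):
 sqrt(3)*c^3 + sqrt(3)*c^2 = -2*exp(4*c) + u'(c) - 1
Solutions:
 u(c) = C1 + sqrt(3)*c^4/4 + sqrt(3)*c^3/3 + c + exp(4*c)/2


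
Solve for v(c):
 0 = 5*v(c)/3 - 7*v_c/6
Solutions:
 v(c) = C1*exp(10*c/7)


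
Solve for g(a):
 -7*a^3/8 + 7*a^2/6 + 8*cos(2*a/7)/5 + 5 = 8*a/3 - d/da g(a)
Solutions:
 g(a) = C1 + 7*a^4/32 - 7*a^3/18 + 4*a^2/3 - 5*a - 28*sin(2*a/7)/5


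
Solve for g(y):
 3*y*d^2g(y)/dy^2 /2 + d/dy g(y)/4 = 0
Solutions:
 g(y) = C1 + C2*y^(5/6)


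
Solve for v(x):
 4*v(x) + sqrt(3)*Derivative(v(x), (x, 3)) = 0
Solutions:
 v(x) = C3*exp(-2^(2/3)*3^(5/6)*x/3) + (C1*sin(2^(2/3)*3^(1/3)*x/2) + C2*cos(2^(2/3)*3^(1/3)*x/2))*exp(2^(2/3)*3^(5/6)*x/6)


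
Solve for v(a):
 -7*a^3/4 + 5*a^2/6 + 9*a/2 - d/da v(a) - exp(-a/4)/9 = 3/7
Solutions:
 v(a) = C1 - 7*a^4/16 + 5*a^3/18 + 9*a^2/4 - 3*a/7 + 4*exp(-a/4)/9


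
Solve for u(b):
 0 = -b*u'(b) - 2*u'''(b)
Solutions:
 u(b) = C1 + Integral(C2*airyai(-2^(2/3)*b/2) + C3*airybi(-2^(2/3)*b/2), b)


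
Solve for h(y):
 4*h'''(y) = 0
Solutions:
 h(y) = C1 + C2*y + C3*y^2


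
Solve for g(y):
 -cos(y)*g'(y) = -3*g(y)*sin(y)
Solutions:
 g(y) = C1/cos(y)^3


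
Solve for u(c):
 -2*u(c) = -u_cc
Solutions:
 u(c) = C1*exp(-sqrt(2)*c) + C2*exp(sqrt(2)*c)


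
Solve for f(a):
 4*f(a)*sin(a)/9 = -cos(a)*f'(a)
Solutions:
 f(a) = C1*cos(a)^(4/9)


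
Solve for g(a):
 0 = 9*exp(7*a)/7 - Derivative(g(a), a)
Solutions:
 g(a) = C1 + 9*exp(7*a)/49


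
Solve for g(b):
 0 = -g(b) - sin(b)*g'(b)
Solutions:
 g(b) = C1*sqrt(cos(b) + 1)/sqrt(cos(b) - 1)


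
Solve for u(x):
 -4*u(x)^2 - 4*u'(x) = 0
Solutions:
 u(x) = 1/(C1 + x)


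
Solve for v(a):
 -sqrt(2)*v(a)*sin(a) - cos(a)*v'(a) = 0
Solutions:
 v(a) = C1*cos(a)^(sqrt(2))


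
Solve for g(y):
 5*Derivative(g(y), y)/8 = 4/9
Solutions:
 g(y) = C1 + 32*y/45


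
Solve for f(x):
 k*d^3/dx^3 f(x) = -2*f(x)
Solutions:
 f(x) = C1*exp(2^(1/3)*x*(-1/k)^(1/3)) + C2*exp(2^(1/3)*x*(-1/k)^(1/3)*(-1 + sqrt(3)*I)/2) + C3*exp(-2^(1/3)*x*(-1/k)^(1/3)*(1 + sqrt(3)*I)/2)


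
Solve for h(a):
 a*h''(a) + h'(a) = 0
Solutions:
 h(a) = C1 + C2*log(a)


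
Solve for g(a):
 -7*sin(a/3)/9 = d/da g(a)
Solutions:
 g(a) = C1 + 7*cos(a/3)/3


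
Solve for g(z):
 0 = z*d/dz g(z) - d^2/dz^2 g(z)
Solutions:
 g(z) = C1 + C2*erfi(sqrt(2)*z/2)


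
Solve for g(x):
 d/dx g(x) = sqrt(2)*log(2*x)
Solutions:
 g(x) = C1 + sqrt(2)*x*log(x) - sqrt(2)*x + sqrt(2)*x*log(2)


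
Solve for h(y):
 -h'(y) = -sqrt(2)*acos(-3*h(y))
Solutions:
 Integral(1/acos(-3*_y), (_y, h(y))) = C1 + sqrt(2)*y


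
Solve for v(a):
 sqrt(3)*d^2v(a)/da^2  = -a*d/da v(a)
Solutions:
 v(a) = C1 + C2*erf(sqrt(2)*3^(3/4)*a/6)


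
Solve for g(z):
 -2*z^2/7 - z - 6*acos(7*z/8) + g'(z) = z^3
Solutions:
 g(z) = C1 + z^4/4 + 2*z^3/21 + z^2/2 + 6*z*acos(7*z/8) - 6*sqrt(64 - 49*z^2)/7


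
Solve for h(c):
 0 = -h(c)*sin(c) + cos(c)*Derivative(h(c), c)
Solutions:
 h(c) = C1/cos(c)


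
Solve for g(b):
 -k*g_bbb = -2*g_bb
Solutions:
 g(b) = C1 + C2*b + C3*exp(2*b/k)


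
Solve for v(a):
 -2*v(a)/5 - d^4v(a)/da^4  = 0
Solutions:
 v(a) = (C1*sin(10^(3/4)*a/10) + C2*cos(10^(3/4)*a/10))*exp(-10^(3/4)*a/10) + (C3*sin(10^(3/4)*a/10) + C4*cos(10^(3/4)*a/10))*exp(10^(3/4)*a/10)


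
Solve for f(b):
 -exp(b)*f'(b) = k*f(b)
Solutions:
 f(b) = C1*exp(k*exp(-b))


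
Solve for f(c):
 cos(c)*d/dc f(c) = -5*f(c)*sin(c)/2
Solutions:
 f(c) = C1*cos(c)^(5/2)


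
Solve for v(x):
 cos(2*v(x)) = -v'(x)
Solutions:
 v(x) = -asin((C1 + exp(4*x))/(C1 - exp(4*x)))/2 + pi/2
 v(x) = asin((C1 + exp(4*x))/(C1 - exp(4*x)))/2


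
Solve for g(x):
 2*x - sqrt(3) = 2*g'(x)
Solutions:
 g(x) = C1 + x^2/2 - sqrt(3)*x/2


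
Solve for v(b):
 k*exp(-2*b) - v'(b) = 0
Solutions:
 v(b) = C1 - k*exp(-2*b)/2


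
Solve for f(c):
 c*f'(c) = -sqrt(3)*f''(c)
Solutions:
 f(c) = C1 + C2*erf(sqrt(2)*3^(3/4)*c/6)


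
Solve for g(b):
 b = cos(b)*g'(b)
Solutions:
 g(b) = C1 + Integral(b/cos(b), b)


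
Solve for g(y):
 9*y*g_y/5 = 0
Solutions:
 g(y) = C1


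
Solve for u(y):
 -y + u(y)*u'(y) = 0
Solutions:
 u(y) = -sqrt(C1 + y^2)
 u(y) = sqrt(C1 + y^2)


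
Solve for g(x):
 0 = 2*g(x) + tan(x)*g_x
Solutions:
 g(x) = C1/sin(x)^2


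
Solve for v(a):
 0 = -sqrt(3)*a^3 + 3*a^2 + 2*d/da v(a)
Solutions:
 v(a) = C1 + sqrt(3)*a^4/8 - a^3/2


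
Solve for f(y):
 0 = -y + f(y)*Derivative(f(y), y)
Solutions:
 f(y) = -sqrt(C1 + y^2)
 f(y) = sqrt(C1 + y^2)


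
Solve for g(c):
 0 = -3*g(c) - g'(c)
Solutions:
 g(c) = C1*exp(-3*c)


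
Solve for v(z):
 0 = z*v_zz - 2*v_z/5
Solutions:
 v(z) = C1 + C2*z^(7/5)


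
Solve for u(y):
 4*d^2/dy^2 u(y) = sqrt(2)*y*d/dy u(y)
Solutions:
 u(y) = C1 + C2*erfi(2^(3/4)*y/4)


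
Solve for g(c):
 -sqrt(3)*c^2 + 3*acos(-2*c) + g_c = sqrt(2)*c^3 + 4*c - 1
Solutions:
 g(c) = C1 + sqrt(2)*c^4/4 + sqrt(3)*c^3/3 + 2*c^2 - 3*c*acos(-2*c) - c - 3*sqrt(1 - 4*c^2)/2


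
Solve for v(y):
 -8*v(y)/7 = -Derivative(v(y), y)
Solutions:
 v(y) = C1*exp(8*y/7)


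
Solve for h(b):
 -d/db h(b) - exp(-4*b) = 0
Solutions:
 h(b) = C1 + exp(-4*b)/4


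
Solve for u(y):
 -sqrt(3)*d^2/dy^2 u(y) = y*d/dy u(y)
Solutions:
 u(y) = C1 + C2*erf(sqrt(2)*3^(3/4)*y/6)


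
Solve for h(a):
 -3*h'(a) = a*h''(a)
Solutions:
 h(a) = C1 + C2/a^2


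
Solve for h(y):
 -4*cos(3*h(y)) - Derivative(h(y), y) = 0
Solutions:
 h(y) = -asin((C1 + exp(24*y))/(C1 - exp(24*y)))/3 + pi/3
 h(y) = asin((C1 + exp(24*y))/(C1 - exp(24*y)))/3


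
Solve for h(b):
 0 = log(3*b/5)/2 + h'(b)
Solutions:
 h(b) = C1 - b*log(b)/2 - b*log(3)/2 + b/2 + b*log(5)/2


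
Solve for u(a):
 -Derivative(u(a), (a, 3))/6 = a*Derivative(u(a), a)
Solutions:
 u(a) = C1 + Integral(C2*airyai(-6^(1/3)*a) + C3*airybi(-6^(1/3)*a), a)


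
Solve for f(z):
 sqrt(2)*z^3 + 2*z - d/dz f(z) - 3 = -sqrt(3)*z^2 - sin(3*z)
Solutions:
 f(z) = C1 + sqrt(2)*z^4/4 + sqrt(3)*z^3/3 + z^2 - 3*z - cos(3*z)/3


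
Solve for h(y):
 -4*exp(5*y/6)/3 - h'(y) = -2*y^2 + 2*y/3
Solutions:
 h(y) = C1 + 2*y^3/3 - y^2/3 - 8*exp(5*y/6)/5


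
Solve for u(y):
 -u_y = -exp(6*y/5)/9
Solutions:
 u(y) = C1 + 5*exp(6*y/5)/54


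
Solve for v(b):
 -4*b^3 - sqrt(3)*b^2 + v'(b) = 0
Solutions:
 v(b) = C1 + b^4 + sqrt(3)*b^3/3


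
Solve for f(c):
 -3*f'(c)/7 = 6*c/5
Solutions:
 f(c) = C1 - 7*c^2/5


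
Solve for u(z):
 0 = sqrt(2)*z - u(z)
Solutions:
 u(z) = sqrt(2)*z


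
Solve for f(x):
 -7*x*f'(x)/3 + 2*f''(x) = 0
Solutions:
 f(x) = C1 + C2*erfi(sqrt(21)*x/6)


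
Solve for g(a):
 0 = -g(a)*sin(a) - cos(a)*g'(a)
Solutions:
 g(a) = C1*cos(a)


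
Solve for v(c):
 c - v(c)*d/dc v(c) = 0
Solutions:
 v(c) = -sqrt(C1 + c^2)
 v(c) = sqrt(C1 + c^2)


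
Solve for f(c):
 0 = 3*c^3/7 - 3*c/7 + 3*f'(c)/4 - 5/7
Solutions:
 f(c) = C1 - c^4/7 + 2*c^2/7 + 20*c/21


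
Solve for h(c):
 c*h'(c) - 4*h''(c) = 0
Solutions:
 h(c) = C1 + C2*erfi(sqrt(2)*c/4)


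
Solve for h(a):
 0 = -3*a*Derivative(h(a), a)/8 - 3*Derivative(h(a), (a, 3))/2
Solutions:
 h(a) = C1 + Integral(C2*airyai(-2^(1/3)*a/2) + C3*airybi(-2^(1/3)*a/2), a)


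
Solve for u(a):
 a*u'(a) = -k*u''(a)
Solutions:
 u(a) = C1 + C2*sqrt(k)*erf(sqrt(2)*a*sqrt(1/k)/2)


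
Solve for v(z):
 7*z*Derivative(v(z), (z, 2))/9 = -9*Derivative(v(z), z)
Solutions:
 v(z) = C1 + C2/z^(74/7)


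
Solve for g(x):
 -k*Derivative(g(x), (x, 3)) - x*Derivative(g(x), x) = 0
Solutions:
 g(x) = C1 + Integral(C2*airyai(x*(-1/k)^(1/3)) + C3*airybi(x*(-1/k)^(1/3)), x)


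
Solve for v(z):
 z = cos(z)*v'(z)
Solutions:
 v(z) = C1 + Integral(z/cos(z), z)


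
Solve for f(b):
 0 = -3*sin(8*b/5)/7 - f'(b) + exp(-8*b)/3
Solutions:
 f(b) = C1 + 15*cos(8*b/5)/56 - exp(-8*b)/24


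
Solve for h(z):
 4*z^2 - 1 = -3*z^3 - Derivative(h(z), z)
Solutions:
 h(z) = C1 - 3*z^4/4 - 4*z^3/3 + z


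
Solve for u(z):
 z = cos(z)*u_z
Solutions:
 u(z) = C1 + Integral(z/cos(z), z)


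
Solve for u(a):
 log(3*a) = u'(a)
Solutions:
 u(a) = C1 + a*log(a) - a + a*log(3)


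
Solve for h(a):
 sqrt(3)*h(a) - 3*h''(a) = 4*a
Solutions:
 h(a) = C1*exp(-3^(3/4)*a/3) + C2*exp(3^(3/4)*a/3) + 4*sqrt(3)*a/3


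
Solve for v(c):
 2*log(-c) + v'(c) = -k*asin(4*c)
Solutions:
 v(c) = C1 - 2*c*log(-c) + 2*c - k*(c*asin(4*c) + sqrt(1 - 16*c^2)/4)


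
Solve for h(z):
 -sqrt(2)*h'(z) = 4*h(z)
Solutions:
 h(z) = C1*exp(-2*sqrt(2)*z)


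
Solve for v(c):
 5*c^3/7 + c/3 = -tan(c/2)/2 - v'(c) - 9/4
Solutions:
 v(c) = C1 - 5*c^4/28 - c^2/6 - 9*c/4 + log(cos(c/2))


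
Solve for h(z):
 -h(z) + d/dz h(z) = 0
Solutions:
 h(z) = C1*exp(z)


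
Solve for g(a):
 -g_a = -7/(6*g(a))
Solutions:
 g(a) = -sqrt(C1 + 21*a)/3
 g(a) = sqrt(C1 + 21*a)/3


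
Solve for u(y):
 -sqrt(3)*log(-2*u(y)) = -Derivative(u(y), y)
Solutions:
 -sqrt(3)*Integral(1/(log(-_y) + log(2)), (_y, u(y)))/3 = C1 - y


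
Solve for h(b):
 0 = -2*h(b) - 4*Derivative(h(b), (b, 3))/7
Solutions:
 h(b) = C3*exp(-2^(2/3)*7^(1/3)*b/2) + (C1*sin(2^(2/3)*sqrt(3)*7^(1/3)*b/4) + C2*cos(2^(2/3)*sqrt(3)*7^(1/3)*b/4))*exp(2^(2/3)*7^(1/3)*b/4)


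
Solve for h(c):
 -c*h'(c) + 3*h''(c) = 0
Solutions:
 h(c) = C1 + C2*erfi(sqrt(6)*c/6)


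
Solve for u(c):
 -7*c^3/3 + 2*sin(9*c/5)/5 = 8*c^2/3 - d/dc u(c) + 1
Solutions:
 u(c) = C1 + 7*c^4/12 + 8*c^3/9 + c + 2*cos(9*c/5)/9


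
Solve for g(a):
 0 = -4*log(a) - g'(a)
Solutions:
 g(a) = C1 - 4*a*log(a) + 4*a


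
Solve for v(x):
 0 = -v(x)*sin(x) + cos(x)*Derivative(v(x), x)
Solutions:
 v(x) = C1/cos(x)


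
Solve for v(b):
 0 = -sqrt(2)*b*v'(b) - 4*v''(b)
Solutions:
 v(b) = C1 + C2*erf(2^(3/4)*b/4)


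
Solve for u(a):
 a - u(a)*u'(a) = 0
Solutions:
 u(a) = -sqrt(C1 + a^2)
 u(a) = sqrt(C1 + a^2)


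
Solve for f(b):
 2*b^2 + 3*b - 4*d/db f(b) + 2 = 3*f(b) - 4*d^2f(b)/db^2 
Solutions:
 f(b) = C1*exp(-b/2) + C2*exp(3*b/2) + 2*b^2/3 - 7*b/9 + 94/27


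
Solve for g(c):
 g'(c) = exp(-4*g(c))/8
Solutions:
 g(c) = log(-I*(C1 + c/2)^(1/4))
 g(c) = log(I*(C1 + c/2)^(1/4))
 g(c) = log(-(C1 + c/2)^(1/4))
 g(c) = log(C1 + c/2)/4


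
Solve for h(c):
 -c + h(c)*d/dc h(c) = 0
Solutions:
 h(c) = -sqrt(C1 + c^2)
 h(c) = sqrt(C1 + c^2)


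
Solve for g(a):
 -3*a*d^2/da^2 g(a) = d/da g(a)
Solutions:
 g(a) = C1 + C2*a^(2/3)


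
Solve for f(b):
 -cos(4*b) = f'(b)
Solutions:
 f(b) = C1 - sin(4*b)/4


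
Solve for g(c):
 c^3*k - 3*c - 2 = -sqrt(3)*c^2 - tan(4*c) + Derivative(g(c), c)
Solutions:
 g(c) = C1 + c^4*k/4 + sqrt(3)*c^3/3 - 3*c^2/2 - 2*c - log(cos(4*c))/4


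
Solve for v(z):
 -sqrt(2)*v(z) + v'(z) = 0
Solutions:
 v(z) = C1*exp(sqrt(2)*z)


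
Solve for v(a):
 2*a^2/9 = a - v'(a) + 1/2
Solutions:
 v(a) = C1 - 2*a^3/27 + a^2/2 + a/2


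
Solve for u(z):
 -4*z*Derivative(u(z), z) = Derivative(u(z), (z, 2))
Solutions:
 u(z) = C1 + C2*erf(sqrt(2)*z)


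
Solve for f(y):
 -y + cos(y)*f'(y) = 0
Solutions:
 f(y) = C1 + Integral(y/cos(y), y)


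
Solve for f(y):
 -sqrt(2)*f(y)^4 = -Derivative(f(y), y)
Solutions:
 f(y) = (-1/(C1 + 3*sqrt(2)*y))^(1/3)
 f(y) = (-1/(C1 + sqrt(2)*y))^(1/3)*(-3^(2/3) - 3*3^(1/6)*I)/6
 f(y) = (-1/(C1 + sqrt(2)*y))^(1/3)*(-3^(2/3) + 3*3^(1/6)*I)/6


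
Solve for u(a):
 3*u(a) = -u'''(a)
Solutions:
 u(a) = C3*exp(-3^(1/3)*a) + (C1*sin(3^(5/6)*a/2) + C2*cos(3^(5/6)*a/2))*exp(3^(1/3)*a/2)


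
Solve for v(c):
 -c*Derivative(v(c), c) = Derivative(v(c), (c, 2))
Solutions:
 v(c) = C1 + C2*erf(sqrt(2)*c/2)


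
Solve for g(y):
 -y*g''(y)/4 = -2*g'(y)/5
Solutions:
 g(y) = C1 + C2*y^(13/5)


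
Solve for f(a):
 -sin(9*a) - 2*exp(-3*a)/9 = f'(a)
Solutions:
 f(a) = C1 + cos(9*a)/9 + 2*exp(-3*a)/27


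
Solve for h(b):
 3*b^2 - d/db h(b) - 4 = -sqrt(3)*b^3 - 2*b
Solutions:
 h(b) = C1 + sqrt(3)*b^4/4 + b^3 + b^2 - 4*b


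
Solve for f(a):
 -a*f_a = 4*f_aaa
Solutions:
 f(a) = C1 + Integral(C2*airyai(-2^(1/3)*a/2) + C3*airybi(-2^(1/3)*a/2), a)


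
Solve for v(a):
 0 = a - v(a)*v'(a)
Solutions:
 v(a) = -sqrt(C1 + a^2)
 v(a) = sqrt(C1 + a^2)


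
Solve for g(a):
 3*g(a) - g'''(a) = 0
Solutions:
 g(a) = C3*exp(3^(1/3)*a) + (C1*sin(3^(5/6)*a/2) + C2*cos(3^(5/6)*a/2))*exp(-3^(1/3)*a/2)


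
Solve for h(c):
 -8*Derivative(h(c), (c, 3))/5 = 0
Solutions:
 h(c) = C1 + C2*c + C3*c^2


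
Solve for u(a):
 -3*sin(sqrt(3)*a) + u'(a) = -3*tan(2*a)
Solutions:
 u(a) = C1 + 3*log(cos(2*a))/2 - sqrt(3)*cos(sqrt(3)*a)


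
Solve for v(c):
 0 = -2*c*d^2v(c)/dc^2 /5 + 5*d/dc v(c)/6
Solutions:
 v(c) = C1 + C2*c^(37/12)


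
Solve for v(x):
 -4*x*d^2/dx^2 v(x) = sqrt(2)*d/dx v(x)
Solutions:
 v(x) = C1 + C2*x^(1 - sqrt(2)/4)


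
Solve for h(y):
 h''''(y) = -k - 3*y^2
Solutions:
 h(y) = C1 + C2*y + C3*y^2 + C4*y^3 - k*y^4/24 - y^6/120


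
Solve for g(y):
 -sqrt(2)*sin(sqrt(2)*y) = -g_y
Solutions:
 g(y) = C1 - cos(sqrt(2)*y)


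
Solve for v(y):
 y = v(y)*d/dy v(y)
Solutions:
 v(y) = -sqrt(C1 + y^2)
 v(y) = sqrt(C1 + y^2)


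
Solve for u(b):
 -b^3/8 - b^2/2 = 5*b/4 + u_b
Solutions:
 u(b) = C1 - b^4/32 - b^3/6 - 5*b^2/8


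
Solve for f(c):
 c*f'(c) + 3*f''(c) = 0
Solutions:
 f(c) = C1 + C2*erf(sqrt(6)*c/6)


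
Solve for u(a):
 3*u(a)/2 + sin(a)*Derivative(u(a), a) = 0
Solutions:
 u(a) = C1*(cos(a) + 1)^(3/4)/(cos(a) - 1)^(3/4)


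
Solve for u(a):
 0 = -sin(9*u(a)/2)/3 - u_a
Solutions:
 u(a) = -2*acos((-C1 - exp(3*a))/(C1 - exp(3*a)))/9 + 4*pi/9
 u(a) = 2*acos((-C1 - exp(3*a))/(C1 - exp(3*a)))/9


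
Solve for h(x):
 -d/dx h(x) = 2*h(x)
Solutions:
 h(x) = C1*exp(-2*x)


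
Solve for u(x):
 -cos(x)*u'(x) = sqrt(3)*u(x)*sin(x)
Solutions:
 u(x) = C1*cos(x)^(sqrt(3))


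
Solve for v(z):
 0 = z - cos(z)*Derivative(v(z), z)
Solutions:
 v(z) = C1 + Integral(z/cos(z), z)


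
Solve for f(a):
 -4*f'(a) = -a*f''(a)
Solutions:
 f(a) = C1 + C2*a^5


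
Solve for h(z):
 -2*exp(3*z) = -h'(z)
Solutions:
 h(z) = C1 + 2*exp(3*z)/3


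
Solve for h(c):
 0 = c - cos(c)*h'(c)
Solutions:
 h(c) = C1 + Integral(c/cos(c), c)


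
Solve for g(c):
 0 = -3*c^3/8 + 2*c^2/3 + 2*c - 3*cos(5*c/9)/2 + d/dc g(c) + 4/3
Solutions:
 g(c) = C1 + 3*c^4/32 - 2*c^3/9 - c^2 - 4*c/3 + 27*sin(5*c/9)/10


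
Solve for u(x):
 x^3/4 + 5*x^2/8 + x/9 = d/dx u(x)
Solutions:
 u(x) = C1 + x^4/16 + 5*x^3/24 + x^2/18


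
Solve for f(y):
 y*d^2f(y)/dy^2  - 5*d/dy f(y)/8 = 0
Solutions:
 f(y) = C1 + C2*y^(13/8)


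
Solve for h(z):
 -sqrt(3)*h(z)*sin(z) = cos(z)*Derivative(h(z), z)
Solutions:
 h(z) = C1*cos(z)^(sqrt(3))


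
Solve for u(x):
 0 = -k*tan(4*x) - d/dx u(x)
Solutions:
 u(x) = C1 + k*log(cos(4*x))/4


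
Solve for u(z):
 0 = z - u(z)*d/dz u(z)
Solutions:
 u(z) = -sqrt(C1 + z^2)
 u(z) = sqrt(C1 + z^2)


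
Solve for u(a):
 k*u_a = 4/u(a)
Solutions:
 u(a) = -sqrt(C1 + 8*a/k)
 u(a) = sqrt(C1 + 8*a/k)


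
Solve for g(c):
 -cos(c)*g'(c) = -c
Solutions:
 g(c) = C1 + Integral(c/cos(c), c)


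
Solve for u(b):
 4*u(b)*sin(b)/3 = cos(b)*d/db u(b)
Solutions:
 u(b) = C1/cos(b)^(4/3)


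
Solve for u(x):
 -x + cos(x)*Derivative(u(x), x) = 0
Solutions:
 u(x) = C1 + Integral(x/cos(x), x)


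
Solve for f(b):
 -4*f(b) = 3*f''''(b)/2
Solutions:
 f(b) = (C1*sin(2^(1/4)*3^(3/4)*b/3) + C2*cos(2^(1/4)*3^(3/4)*b/3))*exp(-2^(1/4)*3^(3/4)*b/3) + (C3*sin(2^(1/4)*3^(3/4)*b/3) + C4*cos(2^(1/4)*3^(3/4)*b/3))*exp(2^(1/4)*3^(3/4)*b/3)


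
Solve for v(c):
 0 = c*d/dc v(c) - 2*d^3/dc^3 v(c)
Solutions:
 v(c) = C1 + Integral(C2*airyai(2^(2/3)*c/2) + C3*airybi(2^(2/3)*c/2), c)


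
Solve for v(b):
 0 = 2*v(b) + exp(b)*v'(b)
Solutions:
 v(b) = C1*exp(2*exp(-b))


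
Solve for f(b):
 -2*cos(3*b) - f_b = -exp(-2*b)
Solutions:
 f(b) = C1 - 2*sin(3*b)/3 - exp(-2*b)/2


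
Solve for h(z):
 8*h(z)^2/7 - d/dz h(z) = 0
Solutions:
 h(z) = -7/(C1 + 8*z)


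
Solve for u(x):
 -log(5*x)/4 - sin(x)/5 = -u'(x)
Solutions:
 u(x) = C1 + x*log(x)/4 - x/4 + x*log(5)/4 - cos(x)/5


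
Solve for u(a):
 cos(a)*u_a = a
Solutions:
 u(a) = C1 + Integral(a/cos(a), a)


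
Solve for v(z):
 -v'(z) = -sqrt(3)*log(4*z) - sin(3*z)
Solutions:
 v(z) = C1 + sqrt(3)*z*(log(z) - 1) + 2*sqrt(3)*z*log(2) - cos(3*z)/3


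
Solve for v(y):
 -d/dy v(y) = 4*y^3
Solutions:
 v(y) = C1 - y^4


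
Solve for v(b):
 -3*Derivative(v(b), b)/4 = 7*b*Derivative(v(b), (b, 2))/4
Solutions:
 v(b) = C1 + C2*b^(4/7)


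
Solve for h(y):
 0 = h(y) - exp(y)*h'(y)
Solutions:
 h(y) = C1*exp(-exp(-y))


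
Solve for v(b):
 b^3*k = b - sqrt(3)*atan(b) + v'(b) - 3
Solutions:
 v(b) = C1 + b^4*k/4 - b^2/2 + 3*b + sqrt(3)*(b*atan(b) - log(b^2 + 1)/2)


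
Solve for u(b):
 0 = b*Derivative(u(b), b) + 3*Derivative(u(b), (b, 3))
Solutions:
 u(b) = C1 + Integral(C2*airyai(-3^(2/3)*b/3) + C3*airybi(-3^(2/3)*b/3), b)


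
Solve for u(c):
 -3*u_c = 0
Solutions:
 u(c) = C1


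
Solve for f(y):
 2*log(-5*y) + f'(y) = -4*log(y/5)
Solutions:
 f(y) = C1 - 6*y*log(y) + 2*y*(log(5) + 3 - I*pi)
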